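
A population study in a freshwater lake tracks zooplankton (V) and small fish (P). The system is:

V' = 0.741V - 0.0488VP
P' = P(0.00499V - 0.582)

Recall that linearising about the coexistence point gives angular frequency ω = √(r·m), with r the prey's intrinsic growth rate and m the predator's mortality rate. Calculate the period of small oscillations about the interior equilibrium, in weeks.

T ≈ 9.57 weeks

Here r = 0.741 and m = 0.582, so r·m = 0.431.
ω = √0.431 = 0.657 per week, hence T = 2π/ω ≈ 9.57 weeks.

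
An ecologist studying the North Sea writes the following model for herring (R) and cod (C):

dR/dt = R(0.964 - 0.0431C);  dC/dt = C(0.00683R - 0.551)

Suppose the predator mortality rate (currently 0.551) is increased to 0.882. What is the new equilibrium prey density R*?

At the interior fixed point, setting dC/dt = 0 with C > 0 fixes R* = (predator death rate)/(RC coefficient) — independent of the other coefficients.
With the change, R* = 0.882/0.00683 = 129; it rises from 80.7.

R* ≈ 129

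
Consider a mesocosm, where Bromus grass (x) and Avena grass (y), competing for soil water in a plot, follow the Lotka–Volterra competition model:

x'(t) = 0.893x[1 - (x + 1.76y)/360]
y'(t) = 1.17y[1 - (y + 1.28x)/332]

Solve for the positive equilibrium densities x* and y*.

x* ≈ 179, y* ≈ 103

Setting both brackets to zero gives the nullclines x + 1.76y = 360 and 1.28x + y = 332.
Substituting y = 332 - 1.28x into the first: x(1 - 1.76·1.28) = 360 - 1.76·332.
So x* = -224/-1.25 = 179, and then y* = 332 - 1.28·179 = 103.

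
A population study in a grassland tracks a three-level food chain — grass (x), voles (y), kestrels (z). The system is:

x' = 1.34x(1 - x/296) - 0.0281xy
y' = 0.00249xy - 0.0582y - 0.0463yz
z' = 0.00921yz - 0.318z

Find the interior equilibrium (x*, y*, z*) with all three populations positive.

From dz/dt = 0: 0.00921y* = 0.318, so y* = 34.5.
From dx/dt = 0: 1.34(1 - x*/296) = 0.0281·34.5, giving x* = 296·(1 - 0.724) = 81.7.
From dy/dt = 0: 0.00249·81.7 - 0.0582 = 0.0463z*, so z* = 0.145/0.0463 = 3.14.

x* ≈ 81.7, y* ≈ 34.5, z* ≈ 3.14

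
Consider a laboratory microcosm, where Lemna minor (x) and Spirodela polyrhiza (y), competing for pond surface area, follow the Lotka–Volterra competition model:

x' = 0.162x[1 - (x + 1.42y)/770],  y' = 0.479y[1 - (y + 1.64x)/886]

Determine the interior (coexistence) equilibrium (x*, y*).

x* ≈ 367, y* ≈ 284

Setting both brackets to zero gives the nullclines x + 1.42y = 770 and 1.64x + y = 886.
Substituting y = 886 - 1.64x into the first: x(1 - 1.42·1.64) = 770 - 1.42·886.
So x* = -488/-1.33 = 367, and then y* = 886 - 1.64·367 = 284.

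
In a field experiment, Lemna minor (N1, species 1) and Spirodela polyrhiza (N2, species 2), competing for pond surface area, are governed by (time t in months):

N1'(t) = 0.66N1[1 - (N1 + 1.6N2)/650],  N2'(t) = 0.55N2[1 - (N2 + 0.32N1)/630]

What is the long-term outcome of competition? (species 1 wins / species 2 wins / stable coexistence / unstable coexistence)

Compare the nullcline intercepts: K1/α12 = 650/1.6 = 406 < K2 = 630; K2/α21 = 630/0.32 = 1970 > K1 = 650.
Since the inequalities point opposite ways, species 2 can invade but species 1 cannot.

species 2 excludes species 1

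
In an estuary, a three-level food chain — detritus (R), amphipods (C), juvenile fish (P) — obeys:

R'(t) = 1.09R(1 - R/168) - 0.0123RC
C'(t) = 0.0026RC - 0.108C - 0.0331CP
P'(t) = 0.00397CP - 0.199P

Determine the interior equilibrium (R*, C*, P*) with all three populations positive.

R* ≈ 73, C* ≈ 50.1, P* ≈ 2.47

From dP/dt = 0: 0.00397C* = 0.199, so C* = 50.1.
From dR/dt = 0: 1.09(1 - R*/168) = 0.0123·50.1, giving R* = 168·(1 - 0.566) = 73.
From dC/dt = 0: 0.0026·73 - 0.108 = 0.0331P*, so P* = 0.0817/0.0331 = 2.47.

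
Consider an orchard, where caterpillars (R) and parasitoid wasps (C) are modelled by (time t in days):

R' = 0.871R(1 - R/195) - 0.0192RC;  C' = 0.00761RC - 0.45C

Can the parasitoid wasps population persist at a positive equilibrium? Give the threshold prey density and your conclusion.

The predator equation gives dC/dt > 0 only when R > 0.45/0.00761 = 59.1.
Without the predator, R → K = 195. Since 195 > 59.1, the predator can invade and persist.

Threshold R = 59.1; K > 59.1, so yes, the predator persists.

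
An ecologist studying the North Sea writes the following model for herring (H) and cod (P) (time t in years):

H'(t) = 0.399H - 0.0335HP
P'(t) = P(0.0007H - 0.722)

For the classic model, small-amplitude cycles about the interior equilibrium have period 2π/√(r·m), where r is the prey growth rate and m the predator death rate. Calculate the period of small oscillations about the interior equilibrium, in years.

Here r = 0.399 and m = 0.722, so r·m = 0.288.
ω = √0.288 = 0.537 per year, hence T = 2π/ω ≈ 11.7 years.

T ≈ 11.7 years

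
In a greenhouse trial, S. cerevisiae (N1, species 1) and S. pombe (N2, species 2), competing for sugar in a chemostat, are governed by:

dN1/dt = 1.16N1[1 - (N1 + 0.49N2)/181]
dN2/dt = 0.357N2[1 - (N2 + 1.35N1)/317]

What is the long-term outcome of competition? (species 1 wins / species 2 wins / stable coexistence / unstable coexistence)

stable coexistence

Compare the nullcline intercepts: K1/α12 = 181/0.49 = 369 > K2 = 317; K2/α21 = 317/1.35 = 235 > K1 = 181.
Since both inequalities hold, each species can invade when rare, so the interior equilibrium is stable.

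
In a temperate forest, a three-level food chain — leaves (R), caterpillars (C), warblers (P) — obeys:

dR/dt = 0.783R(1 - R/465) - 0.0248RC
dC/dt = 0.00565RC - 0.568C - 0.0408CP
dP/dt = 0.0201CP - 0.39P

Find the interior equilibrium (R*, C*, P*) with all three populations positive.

From dP/dt = 0: 0.0201C* = 0.39, so C* = 19.4.
From dR/dt = 0: 0.783(1 - R*/465) = 0.0248·19.4, giving R* = 465·(1 - 0.615) = 179.
From dC/dt = 0: 0.00565·179 - 0.568 = 0.0408P*, so P* = 0.445/0.0408 = 10.9.

R* ≈ 179, C* ≈ 19.4, P* ≈ 10.9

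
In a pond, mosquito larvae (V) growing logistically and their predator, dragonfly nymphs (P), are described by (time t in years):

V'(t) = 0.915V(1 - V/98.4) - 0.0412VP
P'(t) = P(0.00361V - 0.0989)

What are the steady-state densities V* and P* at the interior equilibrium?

V* ≈ 27.4, P* ≈ 16

From dP/dt = 0 with P > 0: 0.00361V* = 0.0989, so V* = 27.4.
Substitute into dV/dt = 0: 0.915(1 - 27.4/98.4) = 0.0412P*.
The bracket is 0.722, giving P* = 0.66/0.0412 = 16.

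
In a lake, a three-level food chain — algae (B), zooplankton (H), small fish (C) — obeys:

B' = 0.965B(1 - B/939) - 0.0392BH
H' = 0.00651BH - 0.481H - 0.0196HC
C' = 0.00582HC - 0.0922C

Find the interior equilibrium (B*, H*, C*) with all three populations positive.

B* ≈ 335, H* ≈ 15.8, C* ≈ 86.6

From dC/dt = 0: 0.00582H* = 0.0922, so H* = 15.8.
From dB/dt = 0: 0.965(1 - B*/939) = 0.0392·15.8, giving B* = 939·(1 - 0.644) = 335.
From dH/dt = 0: 0.00651·335 - 0.481 = 0.0196C*, so C* = 1.7/0.0196 = 86.6.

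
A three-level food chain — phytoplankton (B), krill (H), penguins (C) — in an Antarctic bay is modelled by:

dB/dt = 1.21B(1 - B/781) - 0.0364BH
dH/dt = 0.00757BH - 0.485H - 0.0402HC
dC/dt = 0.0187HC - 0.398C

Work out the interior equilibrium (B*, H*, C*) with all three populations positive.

From dC/dt = 0: 0.0187H* = 0.398, so H* = 21.3.
From dB/dt = 0: 1.21(1 - B*/781) = 0.0364·21.3, giving B* = 781·(1 - 0.64) = 281.
From dH/dt = 0: 0.00757·281 - 0.485 = 0.0402C*, so C* = 1.64/0.0402 = 40.8.

B* ≈ 281, H* ≈ 21.3, C* ≈ 40.8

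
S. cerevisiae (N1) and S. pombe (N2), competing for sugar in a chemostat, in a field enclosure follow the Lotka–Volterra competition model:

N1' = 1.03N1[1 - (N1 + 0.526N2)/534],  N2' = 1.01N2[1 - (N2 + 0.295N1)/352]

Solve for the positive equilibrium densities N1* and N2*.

N1* ≈ 413, N2* ≈ 230

Setting both brackets to zero gives the nullclines N1 + 0.526N2 = 534 and 0.295N1 + N2 = 352.
Substituting N2 = 352 - 0.295N1 into the first: N1(1 - 0.526·0.295) = 534 - 0.526·352.
So N1* = 349/0.845 = 413, and then N2* = 352 - 0.295·413 = 230.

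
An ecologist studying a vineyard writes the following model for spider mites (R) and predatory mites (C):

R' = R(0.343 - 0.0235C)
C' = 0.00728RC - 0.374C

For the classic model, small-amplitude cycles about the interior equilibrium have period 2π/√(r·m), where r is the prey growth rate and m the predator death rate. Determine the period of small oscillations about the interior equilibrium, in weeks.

T ≈ 17.5 weeks

Here r = 0.343 and m = 0.374, so r·m = 0.128.
ω = √0.128 = 0.358 per week, hence T = 2π/ω ≈ 17.5 weeks.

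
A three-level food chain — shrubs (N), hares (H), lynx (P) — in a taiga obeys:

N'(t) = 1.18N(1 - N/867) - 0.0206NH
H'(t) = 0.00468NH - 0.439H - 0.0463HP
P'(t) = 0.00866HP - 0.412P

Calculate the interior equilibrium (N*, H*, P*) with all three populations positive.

From dP/dt = 0: 0.00866H* = 0.412, so H* = 47.6.
From dN/dt = 0: 1.18(1 - N*/867) = 0.0206·47.6, giving N* = 867·(1 - 0.831) = 147.
From dH/dt = 0: 0.00468·147 - 0.439 = 0.0463P*, so P* = 0.249/0.0463 = 5.37.

N* ≈ 147, H* ≈ 47.6, P* ≈ 5.37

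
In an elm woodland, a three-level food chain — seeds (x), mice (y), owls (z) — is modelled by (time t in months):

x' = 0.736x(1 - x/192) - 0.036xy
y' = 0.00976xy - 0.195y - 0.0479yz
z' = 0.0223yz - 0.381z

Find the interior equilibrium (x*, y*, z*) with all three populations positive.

From dz/dt = 0: 0.0223y* = 0.381, so y* = 17.1.
From dx/dt = 0: 0.736(1 - x*/192) = 0.036·17.1, giving x* = 192·(1 - 0.836) = 31.5.
From dy/dt = 0: 0.00976·31.5 - 0.195 = 0.0479z*, so z* = 0.113/0.0479 = 2.36.

x* ≈ 31.5, y* ≈ 17.1, z* ≈ 2.36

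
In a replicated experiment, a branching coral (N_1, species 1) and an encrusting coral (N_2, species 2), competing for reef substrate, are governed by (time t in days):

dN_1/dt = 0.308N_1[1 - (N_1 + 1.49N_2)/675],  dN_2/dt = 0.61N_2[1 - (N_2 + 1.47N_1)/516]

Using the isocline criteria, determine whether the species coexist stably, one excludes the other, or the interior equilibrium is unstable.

Compare the nullcline intercepts: K1/α12 = 675/1.49 = 453 < K2 = 516; K2/α21 = 516/1.47 = 351 < K1 = 675.
Since both are reversed, neither can invade when rare; the interior point is a saddle.

unstable coexistence (outcome depends on initial conditions)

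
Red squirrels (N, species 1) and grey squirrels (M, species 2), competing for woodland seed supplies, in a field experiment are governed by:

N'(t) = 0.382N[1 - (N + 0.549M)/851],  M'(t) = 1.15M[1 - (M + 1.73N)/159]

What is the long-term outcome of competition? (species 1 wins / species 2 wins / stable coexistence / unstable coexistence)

Compare the nullcline intercepts: K1/α12 = 851/0.549 = 1550 > K2 = 159; K2/α21 = 159/1.73 = 91.9 < K1 = 851.
Since the inequalities point opposite ways, species 1 can invade but species 2 cannot.

species 1 excludes species 2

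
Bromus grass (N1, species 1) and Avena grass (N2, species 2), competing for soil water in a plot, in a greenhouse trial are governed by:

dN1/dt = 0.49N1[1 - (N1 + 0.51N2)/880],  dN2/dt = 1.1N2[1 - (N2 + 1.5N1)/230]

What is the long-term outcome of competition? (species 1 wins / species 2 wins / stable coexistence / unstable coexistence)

species 1 excludes species 2

Compare the nullcline intercepts: K1/α12 = 880/0.51 = 1730 > K2 = 230; K2/α21 = 230/1.5 = 153 < K1 = 880.
Since the inequalities point opposite ways, species 1 can invade but species 2 cannot.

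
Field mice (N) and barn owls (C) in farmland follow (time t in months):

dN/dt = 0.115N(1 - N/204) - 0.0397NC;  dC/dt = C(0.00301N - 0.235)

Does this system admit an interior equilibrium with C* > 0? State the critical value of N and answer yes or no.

Threshold N = 78.1; K > 78.1, so yes, the predator persists.

The predator equation gives dC/dt > 0 only when N > 0.235/0.00301 = 78.1.
Without the predator, N → K = 204. Since 204 > 78.1, the predator can invade and persist.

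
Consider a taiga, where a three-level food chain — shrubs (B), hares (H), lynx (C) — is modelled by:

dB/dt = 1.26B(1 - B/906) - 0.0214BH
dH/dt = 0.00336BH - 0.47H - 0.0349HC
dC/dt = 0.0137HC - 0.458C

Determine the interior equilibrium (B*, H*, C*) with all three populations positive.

B* ≈ 392, H* ≈ 33.4, C* ≈ 24.2

From dC/dt = 0: 0.0137H* = 0.458, so H* = 33.4.
From dB/dt = 0: 1.26(1 - B*/906) = 0.0214·33.4, giving B* = 906·(1 - 0.568) = 392.
From dH/dt = 0: 0.00336·392 - 0.47 = 0.0349C*, so C* = 0.846/0.0349 = 24.2.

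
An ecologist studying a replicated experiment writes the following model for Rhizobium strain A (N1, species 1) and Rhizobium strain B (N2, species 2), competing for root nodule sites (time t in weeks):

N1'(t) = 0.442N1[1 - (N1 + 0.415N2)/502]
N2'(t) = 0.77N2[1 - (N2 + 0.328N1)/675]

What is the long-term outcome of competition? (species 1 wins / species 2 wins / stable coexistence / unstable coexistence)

Compare the nullcline intercepts: K1/α12 = 502/0.415 = 1210 > K2 = 675; K2/α21 = 675/0.328 = 2060 > K1 = 502.
Since both inequalities hold, each species can invade when rare, so the interior equilibrium is stable.

stable coexistence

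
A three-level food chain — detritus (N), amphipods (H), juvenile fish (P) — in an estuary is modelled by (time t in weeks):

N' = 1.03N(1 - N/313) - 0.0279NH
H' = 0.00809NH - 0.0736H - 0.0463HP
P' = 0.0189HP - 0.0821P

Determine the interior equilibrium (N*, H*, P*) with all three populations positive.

From dP/dt = 0: 0.0189H* = 0.0821, so H* = 4.34.
From dN/dt = 0: 1.03(1 - N*/313) = 0.0279·4.34, giving N* = 313·(1 - 0.118) = 276.
From dH/dt = 0: 0.00809·276 - 0.0736 = 0.0463P*, so P* = 2.16/0.0463 = 46.7.

N* ≈ 276, H* ≈ 4.34, P* ≈ 46.7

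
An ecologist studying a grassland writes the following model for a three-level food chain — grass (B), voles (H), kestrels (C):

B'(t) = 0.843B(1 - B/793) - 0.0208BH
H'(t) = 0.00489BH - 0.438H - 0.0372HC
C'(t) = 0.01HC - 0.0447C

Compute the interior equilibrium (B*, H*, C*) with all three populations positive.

From dC/dt = 0: 0.01H* = 0.0447, so H* = 4.47.
From dB/dt = 0: 0.843(1 - B*/793) = 0.0208·4.47, giving B* = 793·(1 - 0.11) = 706.
From dH/dt = 0: 0.00489·706 - 0.438 = 0.0372C*, so C* = 3.01/0.0372 = 81.

B* ≈ 706, H* ≈ 4.47, C* ≈ 81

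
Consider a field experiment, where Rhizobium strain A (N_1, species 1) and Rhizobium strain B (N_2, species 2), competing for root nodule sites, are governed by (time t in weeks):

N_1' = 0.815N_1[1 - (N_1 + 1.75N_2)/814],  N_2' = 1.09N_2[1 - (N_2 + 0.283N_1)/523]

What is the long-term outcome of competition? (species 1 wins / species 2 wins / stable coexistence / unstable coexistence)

species 2 excludes species 1

Compare the nullcline intercepts: K1/α12 = 814/1.75 = 465 < K2 = 523; K2/α21 = 523/0.283 = 1850 > K1 = 814.
Since the inequalities point opposite ways, species 2 can invade but species 1 cannot.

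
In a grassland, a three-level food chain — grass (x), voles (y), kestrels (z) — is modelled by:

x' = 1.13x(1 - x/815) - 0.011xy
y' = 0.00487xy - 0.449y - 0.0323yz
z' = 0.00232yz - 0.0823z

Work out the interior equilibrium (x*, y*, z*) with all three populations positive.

From dz/dt = 0: 0.00232y* = 0.0823, so y* = 35.5.
From dx/dt = 0: 1.13(1 - x*/815) = 0.011·35.5, giving x* = 815·(1 - 0.345) = 534.
From dy/dt = 0: 0.00487·534 - 0.449 = 0.0323z*, so z* = 2.15/0.0323 = 66.5.

x* ≈ 534, y* ≈ 35.5, z* ≈ 66.5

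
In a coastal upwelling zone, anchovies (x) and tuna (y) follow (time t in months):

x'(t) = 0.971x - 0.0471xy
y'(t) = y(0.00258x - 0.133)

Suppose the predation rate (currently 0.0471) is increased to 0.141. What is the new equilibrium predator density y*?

y* ≈ 6.89

At the interior fixed point, setting dx/dt = 0 with x > 0 fixes y* = (prey growth rate)/(xy coefficient) — independent of the other coefficients.
With the change, y* = 0.971/0.141 = 6.89; it falls from 20.6.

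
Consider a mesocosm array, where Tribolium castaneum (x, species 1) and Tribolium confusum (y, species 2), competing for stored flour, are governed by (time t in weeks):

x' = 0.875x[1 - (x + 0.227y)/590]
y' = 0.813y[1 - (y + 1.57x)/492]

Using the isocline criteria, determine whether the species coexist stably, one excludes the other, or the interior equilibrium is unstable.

Compare the nullcline intercepts: K1/α12 = 590/0.227 = 2600 > K2 = 492; K2/α21 = 492/1.57 = 313 < K1 = 590.
Since the inequalities point opposite ways, species 1 can invade but species 2 cannot.

species 1 excludes species 2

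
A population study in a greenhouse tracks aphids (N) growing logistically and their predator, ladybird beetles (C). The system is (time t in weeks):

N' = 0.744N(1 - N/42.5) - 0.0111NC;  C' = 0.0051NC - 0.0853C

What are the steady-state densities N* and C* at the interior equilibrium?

N* ≈ 16.7, C* ≈ 40.6

From dC/dt = 0 with C > 0: 0.0051N* = 0.0853, so N* = 16.7.
Substitute into dN/dt = 0: 0.744(1 - 16.7/42.5) = 0.0111C*.
The bracket is 0.606, giving C* = 0.451/0.0111 = 40.6.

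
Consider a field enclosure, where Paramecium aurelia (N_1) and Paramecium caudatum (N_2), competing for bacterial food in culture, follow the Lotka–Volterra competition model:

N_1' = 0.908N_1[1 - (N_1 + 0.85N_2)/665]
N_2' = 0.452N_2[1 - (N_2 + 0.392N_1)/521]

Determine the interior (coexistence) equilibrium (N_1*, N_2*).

Setting both brackets to zero gives the nullclines N_1 + 0.85N_2 = 665 and 0.392N_1 + N_2 = 521.
Substituting N_2 = 521 - 0.392N_1 into the first: N_1(1 - 0.85·0.392) = 665 - 0.85·521.
So N_1* = 222/0.667 = 333, and then N_2* = 521 - 0.392·333 = 390.

N_1* ≈ 333, N_2* ≈ 390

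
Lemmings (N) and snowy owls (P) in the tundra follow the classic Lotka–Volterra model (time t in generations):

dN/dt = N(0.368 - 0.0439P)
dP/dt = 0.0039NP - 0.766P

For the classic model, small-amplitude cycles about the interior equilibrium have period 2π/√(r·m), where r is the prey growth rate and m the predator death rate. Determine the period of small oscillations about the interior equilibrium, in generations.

T ≈ 11.8 generations

Here r = 0.368 and m = 0.766, so r·m = 0.282.
ω = √0.282 = 0.531 per generation, hence T = 2π/ω ≈ 11.8 generations.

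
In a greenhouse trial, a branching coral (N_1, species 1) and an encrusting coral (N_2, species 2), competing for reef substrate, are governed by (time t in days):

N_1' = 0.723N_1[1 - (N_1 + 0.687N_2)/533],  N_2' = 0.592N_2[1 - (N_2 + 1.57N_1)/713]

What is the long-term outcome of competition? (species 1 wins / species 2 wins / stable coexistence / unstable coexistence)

species 1 excludes species 2

Compare the nullcline intercepts: K1/α12 = 533/0.687 = 776 > K2 = 713; K2/α21 = 713/1.57 = 454 < K1 = 533.
Since the inequalities point opposite ways, species 1 can invade but species 2 cannot.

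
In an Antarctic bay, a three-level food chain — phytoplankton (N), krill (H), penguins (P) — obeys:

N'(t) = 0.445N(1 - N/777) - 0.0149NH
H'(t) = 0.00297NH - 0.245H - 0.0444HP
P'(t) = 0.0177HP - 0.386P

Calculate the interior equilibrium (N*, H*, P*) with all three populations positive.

N* ≈ 210, H* ≈ 21.8, P* ≈ 8.5

From dP/dt = 0: 0.0177H* = 0.386, so H* = 21.8.
From dN/dt = 0: 0.445(1 - N*/777) = 0.0149·21.8, giving N* = 777·(1 - 0.73) = 210.
From dH/dt = 0: 0.00297·210 - 0.245 = 0.0444P*, so P* = 0.378/0.0444 = 8.5.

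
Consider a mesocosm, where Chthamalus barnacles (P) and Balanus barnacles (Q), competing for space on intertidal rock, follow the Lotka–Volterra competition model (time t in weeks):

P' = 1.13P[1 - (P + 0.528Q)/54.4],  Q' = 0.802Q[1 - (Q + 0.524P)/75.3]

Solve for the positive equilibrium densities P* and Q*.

P* ≈ 20.2, Q* ≈ 64.7

Setting both brackets to zero gives the nullclines P + 0.528Q = 54.4 and 0.524P + Q = 75.3.
Substituting Q = 75.3 - 0.524P into the first: P(1 - 0.528·0.524) = 54.4 - 0.528·75.3.
So P* = 14.6/0.723 = 20.2, and then Q* = 75.3 - 0.524·20.2 = 64.7.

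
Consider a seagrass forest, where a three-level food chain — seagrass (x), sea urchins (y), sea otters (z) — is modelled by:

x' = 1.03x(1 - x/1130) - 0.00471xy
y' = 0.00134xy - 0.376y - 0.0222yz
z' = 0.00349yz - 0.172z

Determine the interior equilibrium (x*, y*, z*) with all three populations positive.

x* ≈ 875, y* ≈ 49.3, z* ≈ 35.9

From dz/dt = 0: 0.00349y* = 0.172, so y* = 49.3.
From dx/dt = 0: 1.03(1 - x*/1130) = 0.00471·49.3, giving x* = 1130·(1 - 0.225) = 875.
From dy/dt = 0: 0.00134·875 - 0.376 = 0.0222z*, so z* = 0.797/0.0222 = 35.9.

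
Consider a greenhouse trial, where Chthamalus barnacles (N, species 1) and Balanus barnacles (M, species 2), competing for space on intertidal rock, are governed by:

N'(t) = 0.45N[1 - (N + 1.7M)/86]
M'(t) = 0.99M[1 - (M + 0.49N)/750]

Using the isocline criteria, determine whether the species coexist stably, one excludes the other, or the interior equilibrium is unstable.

Compare the nullcline intercepts: K1/α12 = 86/1.7 = 50.6 < K2 = 750; K2/α21 = 750/0.49 = 1530 > K1 = 86.
Since the inequalities point opposite ways, species 2 can invade but species 1 cannot.

species 2 excludes species 1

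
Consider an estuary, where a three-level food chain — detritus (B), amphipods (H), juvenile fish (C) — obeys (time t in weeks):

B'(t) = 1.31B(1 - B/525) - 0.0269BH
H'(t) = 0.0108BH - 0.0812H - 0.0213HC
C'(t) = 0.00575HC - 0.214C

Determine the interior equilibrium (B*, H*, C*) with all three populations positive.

From dC/dt = 0: 0.00575H* = 0.214, so H* = 37.2.
From dB/dt = 0: 1.31(1 - B*/525) = 0.0269·37.2, giving B* = 525·(1 - 0.764) = 124.
From dH/dt = 0: 0.0108·124 - 0.0812 = 0.0213C*, so C* = 1.26/0.0213 = 58.9.

B* ≈ 124, H* ≈ 37.2, C* ≈ 58.9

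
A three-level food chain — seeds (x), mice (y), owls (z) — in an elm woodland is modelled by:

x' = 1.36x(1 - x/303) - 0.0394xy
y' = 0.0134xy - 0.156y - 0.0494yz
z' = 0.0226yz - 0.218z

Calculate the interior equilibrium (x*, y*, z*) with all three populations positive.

x* ≈ 218, y* ≈ 9.65, z* ≈ 56.1

From dz/dt = 0: 0.0226y* = 0.218, so y* = 9.65.
From dx/dt = 0: 1.36(1 - x*/303) = 0.0394·9.65, giving x* = 303·(1 - 0.279) = 218.
From dy/dt = 0: 0.0134·218 - 0.156 = 0.0494z*, so z* = 2.77/0.0494 = 56.1.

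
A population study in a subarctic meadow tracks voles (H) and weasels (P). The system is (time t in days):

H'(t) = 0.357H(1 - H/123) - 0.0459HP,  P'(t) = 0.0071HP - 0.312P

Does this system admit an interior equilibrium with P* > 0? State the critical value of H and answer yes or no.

The predator equation gives dP/dt > 0 only when H > 0.312/0.0071 = 43.9.
Without the predator, H → K = 123. Since 123 > 43.9, the predator can invade and persist.

Threshold H = 43.9; K > 43.9, so yes, the predator persists.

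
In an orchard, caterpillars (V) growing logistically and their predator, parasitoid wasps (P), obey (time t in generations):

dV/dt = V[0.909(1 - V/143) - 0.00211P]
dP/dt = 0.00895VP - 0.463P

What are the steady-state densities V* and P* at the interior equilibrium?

V* ≈ 51.7, P* ≈ 275

From dP/dt = 0 with P > 0: 0.00895V* = 0.463, so V* = 51.7.
Substitute into dV/dt = 0: 0.909(1 - 51.7/143) = 0.00211P*.
The bracket is 0.638, giving P* = 0.58/0.00211 = 275.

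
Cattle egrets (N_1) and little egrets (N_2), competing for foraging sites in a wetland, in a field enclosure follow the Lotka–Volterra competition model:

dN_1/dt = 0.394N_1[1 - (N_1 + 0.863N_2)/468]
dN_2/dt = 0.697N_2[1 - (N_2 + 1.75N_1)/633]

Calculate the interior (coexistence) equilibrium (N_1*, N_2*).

N_1* ≈ 153, N_2* ≈ 365

Setting both brackets to zero gives the nullclines N_1 + 0.863N_2 = 468 and 1.75N_1 + N_2 = 633.
Substituting N_2 = 633 - 1.75N_1 into the first: N_1(1 - 0.863·1.75) = 468 - 0.863·633.
So N_1* = -78.3/-0.51 = 153, and then N_2* = 633 - 1.75·153 = 365.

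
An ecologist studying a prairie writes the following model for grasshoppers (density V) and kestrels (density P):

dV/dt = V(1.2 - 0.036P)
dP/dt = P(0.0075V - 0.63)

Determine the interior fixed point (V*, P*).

Set dP/dt = 0 with P > 0: 0.0075V - 0.63 = 0, so V* = 0.63/0.0075 = 84.
Set dV/dt = 0 with V > 0: 1.2 - 0.036P = 0, so P* = 1.2/0.036 = 33.3.

V* ≈ 84, P* ≈ 33.3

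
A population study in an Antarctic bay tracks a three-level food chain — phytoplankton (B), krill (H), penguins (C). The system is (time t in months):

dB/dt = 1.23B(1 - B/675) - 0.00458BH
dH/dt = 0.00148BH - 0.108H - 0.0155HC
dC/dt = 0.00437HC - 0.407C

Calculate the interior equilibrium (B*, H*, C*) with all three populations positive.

B* ≈ 441, H* ≈ 93.1, C* ≈ 35.1

From dC/dt = 0: 0.00437H* = 0.407, so H* = 93.1.
From dB/dt = 0: 1.23(1 - B*/675) = 0.00458·93.1, giving B* = 675·(1 - 0.347) = 441.
From dH/dt = 0: 0.00148·441 - 0.108 = 0.0155C*, so C* = 0.545/0.0155 = 35.1.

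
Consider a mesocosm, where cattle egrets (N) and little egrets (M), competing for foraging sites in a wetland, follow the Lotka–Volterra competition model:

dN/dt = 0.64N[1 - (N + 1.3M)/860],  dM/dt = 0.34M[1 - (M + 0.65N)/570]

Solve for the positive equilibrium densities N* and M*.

Setting both brackets to zero gives the nullclines N + 1.3M = 860 and 0.65N + M = 570.
Substituting M = 570 - 0.65N into the first: N(1 - 1.3·0.65) = 860 - 1.3·570.
So N* = 119/0.155 = 768, and then M* = 570 - 0.65·768 = 71.

N* ≈ 768, M* ≈ 71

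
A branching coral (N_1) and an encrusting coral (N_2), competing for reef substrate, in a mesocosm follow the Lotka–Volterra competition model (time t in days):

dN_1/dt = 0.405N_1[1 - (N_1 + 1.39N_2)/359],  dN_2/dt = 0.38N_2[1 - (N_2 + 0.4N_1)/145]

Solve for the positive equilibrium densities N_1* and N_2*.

N_1* ≈ 355, N_2* ≈ 3.15

Setting both brackets to zero gives the nullclines N_1 + 1.39N_2 = 359 and 0.4N_1 + N_2 = 145.
Substituting N_2 = 145 - 0.4N_1 into the first: N_1(1 - 1.39·0.4) = 359 - 1.39·145.
So N_1* = 157/0.444 = 355, and then N_2* = 145 - 0.4·355 = 3.15.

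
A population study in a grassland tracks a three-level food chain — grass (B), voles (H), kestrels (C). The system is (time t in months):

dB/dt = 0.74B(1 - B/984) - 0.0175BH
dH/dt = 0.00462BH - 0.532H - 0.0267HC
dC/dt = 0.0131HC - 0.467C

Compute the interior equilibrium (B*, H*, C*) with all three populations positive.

From dC/dt = 0: 0.0131H* = 0.467, so H* = 35.6.
From dB/dt = 0: 0.74(1 - B*/984) = 0.0175·35.6, giving B* = 984·(1 - 0.843) = 154.
From dH/dt = 0: 0.00462·154 - 0.532 = 0.0267C*, so C* = 0.182/0.0267 = 6.8.

B* ≈ 154, H* ≈ 35.6, C* ≈ 6.8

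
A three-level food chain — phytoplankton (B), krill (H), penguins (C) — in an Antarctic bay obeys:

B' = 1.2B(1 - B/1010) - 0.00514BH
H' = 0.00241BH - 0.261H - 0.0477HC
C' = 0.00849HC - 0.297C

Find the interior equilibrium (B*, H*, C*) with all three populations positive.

From dC/dt = 0: 0.00849H* = 0.297, so H* = 35.
From dB/dt = 0: 1.2(1 - B*/1010) = 0.00514·35, giving B* = 1010·(1 - 0.15) = 859.
From dH/dt = 0: 0.00241·859 - 0.261 = 0.0477C*, so C* = 1.81/0.0477 = 37.9.

B* ≈ 859, H* ≈ 35, C* ≈ 37.9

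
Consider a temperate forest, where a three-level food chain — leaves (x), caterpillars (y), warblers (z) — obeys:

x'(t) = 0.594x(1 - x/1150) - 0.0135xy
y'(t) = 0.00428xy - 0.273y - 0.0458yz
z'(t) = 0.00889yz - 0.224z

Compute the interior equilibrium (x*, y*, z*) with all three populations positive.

From dz/dt = 0: 0.00889y* = 0.224, so y* = 25.2.
From dx/dt = 0: 0.594(1 - x*/1150) = 0.0135·25.2, giving x* = 1150·(1 - 0.573) = 491.
From dy/dt = 0: 0.00428·491 - 0.273 = 0.0458z*, so z* = 1.83/0.0458 = 40.

x* ≈ 491, y* ≈ 25.2, z* ≈ 40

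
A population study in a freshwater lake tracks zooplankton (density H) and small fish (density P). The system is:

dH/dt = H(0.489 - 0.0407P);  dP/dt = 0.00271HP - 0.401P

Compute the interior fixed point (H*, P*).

H* ≈ 148, P* ≈ 12

Set dP/dt = 0 with P > 0: 0.00271H - 0.401 = 0, so H* = 0.401/0.00271 = 148.
Set dH/dt = 0 with H > 0: 0.489 - 0.0407P = 0, so P* = 0.489/0.0407 = 12.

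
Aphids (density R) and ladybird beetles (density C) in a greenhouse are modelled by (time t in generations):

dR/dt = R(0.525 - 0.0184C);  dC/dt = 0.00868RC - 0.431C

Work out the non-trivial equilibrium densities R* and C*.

Set dC/dt = 0 with C > 0: 0.00868R - 0.431 = 0, so R* = 0.431/0.00868 = 49.7.
Set dR/dt = 0 with R > 0: 0.525 - 0.0184C = 0, so C* = 0.525/0.0184 = 28.5.

R* ≈ 49.7, C* ≈ 28.5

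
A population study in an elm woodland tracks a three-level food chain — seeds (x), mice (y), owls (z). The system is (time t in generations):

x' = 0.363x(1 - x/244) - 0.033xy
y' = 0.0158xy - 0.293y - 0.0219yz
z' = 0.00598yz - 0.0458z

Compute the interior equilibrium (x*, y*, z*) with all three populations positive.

x* ≈ 74.1, y* ≈ 7.66, z* ≈ 40.1

From dz/dt = 0: 0.00598y* = 0.0458, so y* = 7.66.
From dx/dt = 0: 0.363(1 - x*/244) = 0.033·7.66, giving x* = 244·(1 - 0.696) = 74.1.
From dy/dt = 0: 0.0158·74.1 - 0.293 = 0.0219z*, so z* = 0.878/0.0219 = 40.1.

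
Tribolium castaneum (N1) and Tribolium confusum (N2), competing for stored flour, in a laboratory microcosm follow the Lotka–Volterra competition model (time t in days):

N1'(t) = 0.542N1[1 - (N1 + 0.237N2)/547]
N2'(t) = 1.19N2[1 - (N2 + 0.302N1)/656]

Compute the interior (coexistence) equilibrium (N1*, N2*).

Setting both brackets to zero gives the nullclines N1 + 0.237N2 = 547 and 0.302N1 + N2 = 656.
Substituting N2 = 656 - 0.302N1 into the first: N1(1 - 0.237·0.302) = 547 - 0.237·656.
So N1* = 392/0.928 = 422, and then N2* = 656 - 0.302·422 = 529.

N1* ≈ 422, N2* ≈ 529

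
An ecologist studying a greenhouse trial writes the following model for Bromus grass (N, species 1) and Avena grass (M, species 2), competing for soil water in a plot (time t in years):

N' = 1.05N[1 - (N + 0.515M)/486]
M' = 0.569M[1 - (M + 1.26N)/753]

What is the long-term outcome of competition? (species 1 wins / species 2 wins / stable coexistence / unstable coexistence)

Compare the nullcline intercepts: K1/α12 = 486/0.515 = 944 > K2 = 753; K2/α21 = 753/1.26 = 598 > K1 = 486.
Since both inequalities hold, each species can invade when rare, so the interior equilibrium is stable.

stable coexistence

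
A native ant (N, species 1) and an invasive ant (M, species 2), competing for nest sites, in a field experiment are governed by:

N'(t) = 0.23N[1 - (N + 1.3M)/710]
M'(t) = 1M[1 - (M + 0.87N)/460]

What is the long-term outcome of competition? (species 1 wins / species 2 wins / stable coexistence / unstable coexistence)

species 1 excludes species 2

Compare the nullcline intercepts: K1/α12 = 710/1.3 = 546 > K2 = 460; K2/α21 = 460/0.87 = 529 < K1 = 710.
Since the inequalities point opposite ways, species 1 can invade but species 2 cannot.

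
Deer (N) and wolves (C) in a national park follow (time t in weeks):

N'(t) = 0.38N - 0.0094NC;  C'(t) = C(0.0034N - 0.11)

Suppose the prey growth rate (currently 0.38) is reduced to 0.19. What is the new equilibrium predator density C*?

At the interior fixed point, setting dN/dt = 0 with N > 0 fixes C* = (prey growth rate)/(NC coefficient) — independent of the other coefficients.
With the change, C* = 0.19/0.0094 = 20.2; it falls from 40.4.

C* ≈ 20.2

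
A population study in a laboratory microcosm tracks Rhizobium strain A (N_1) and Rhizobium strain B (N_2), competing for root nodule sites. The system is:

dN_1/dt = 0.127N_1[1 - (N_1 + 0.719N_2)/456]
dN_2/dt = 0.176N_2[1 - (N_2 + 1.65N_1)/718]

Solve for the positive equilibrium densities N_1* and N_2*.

N_1* ≈ 323, N_2* ≈ 185

Setting both brackets to zero gives the nullclines N_1 + 0.719N_2 = 456 and 1.65N_1 + N_2 = 718.
Substituting N_2 = 718 - 1.65N_1 into the first: N_1(1 - 0.719·1.65) = 456 - 0.719·718.
So N_1* = -60.2/-0.186 = 323, and then N_2* = 718 - 1.65·323 = 185.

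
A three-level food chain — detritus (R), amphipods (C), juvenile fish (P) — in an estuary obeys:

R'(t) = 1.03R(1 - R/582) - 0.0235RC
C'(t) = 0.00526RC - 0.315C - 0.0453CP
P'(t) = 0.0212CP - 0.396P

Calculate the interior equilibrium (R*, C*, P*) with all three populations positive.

From dP/dt = 0: 0.0212C* = 0.396, so C* = 18.7.
From dR/dt = 0: 1.03(1 - R*/582) = 0.0235·18.7, giving R* = 582·(1 - 0.426) = 334.
From dC/dt = 0: 0.00526·334 - 0.315 = 0.0453P*, so P* = 1.44/0.0453 = 31.8.

R* ≈ 334, C* ≈ 18.7, P* ≈ 31.8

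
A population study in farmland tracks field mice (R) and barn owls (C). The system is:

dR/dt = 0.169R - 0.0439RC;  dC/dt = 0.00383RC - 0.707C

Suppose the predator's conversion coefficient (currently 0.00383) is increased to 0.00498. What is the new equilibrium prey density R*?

At the interior fixed point, setting dC/dt = 0 with C > 0 fixes R* = (predator death rate)/(RC coefficient) — independent of the other coefficients.
With the change, R* = 0.707/0.00498 = 142; it falls from 185.

R* ≈ 142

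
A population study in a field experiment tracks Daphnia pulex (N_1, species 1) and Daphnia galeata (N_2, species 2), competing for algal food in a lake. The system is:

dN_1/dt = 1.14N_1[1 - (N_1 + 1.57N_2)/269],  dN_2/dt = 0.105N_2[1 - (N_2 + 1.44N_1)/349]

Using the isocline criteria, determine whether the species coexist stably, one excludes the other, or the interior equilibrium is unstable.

unstable coexistence (outcome depends on initial conditions)

Compare the nullcline intercepts: K1/α12 = 269/1.57 = 171 < K2 = 349; K2/α21 = 349/1.44 = 242 < K1 = 269.
Since both are reversed, neither can invade when rare; the interior point is a saddle.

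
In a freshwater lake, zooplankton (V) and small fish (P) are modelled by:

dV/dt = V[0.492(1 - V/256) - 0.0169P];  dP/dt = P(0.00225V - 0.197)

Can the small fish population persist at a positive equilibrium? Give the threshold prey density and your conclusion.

The predator equation gives dP/dt > 0 only when V > 0.197/0.00225 = 87.6.
Without the predator, V → K = 256. Since 256 > 87.6, the predator can invade and persist.

Threshold V = 87.6; K > 87.6, so yes, the predator persists.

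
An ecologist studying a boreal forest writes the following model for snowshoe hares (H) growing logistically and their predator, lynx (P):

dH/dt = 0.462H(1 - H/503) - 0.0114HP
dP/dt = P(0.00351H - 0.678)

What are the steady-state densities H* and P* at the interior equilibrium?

From dP/dt = 0 with P > 0: 0.00351H* = 0.678, so H* = 193.
Substitute into dH/dt = 0: 0.462(1 - 193/503) = 0.0114P*.
The bracket is 0.616, giving P* = 0.285/0.0114 = 25.

H* ≈ 193, P* ≈ 25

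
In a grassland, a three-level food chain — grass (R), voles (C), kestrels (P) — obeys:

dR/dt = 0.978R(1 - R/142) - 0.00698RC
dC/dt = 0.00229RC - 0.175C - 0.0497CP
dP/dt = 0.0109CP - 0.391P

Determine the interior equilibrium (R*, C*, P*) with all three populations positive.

From dP/dt = 0: 0.0109C* = 0.391, so C* = 35.9.
From dR/dt = 0: 0.978(1 - R*/142) = 0.00698·35.9, giving R* = 142·(1 - 0.256) = 106.
From dC/dt = 0: 0.00229·106 - 0.175 = 0.0497P*, so P* = 0.0669/0.0497 = 1.35.

R* ≈ 106, C* ≈ 35.9, P* ≈ 1.35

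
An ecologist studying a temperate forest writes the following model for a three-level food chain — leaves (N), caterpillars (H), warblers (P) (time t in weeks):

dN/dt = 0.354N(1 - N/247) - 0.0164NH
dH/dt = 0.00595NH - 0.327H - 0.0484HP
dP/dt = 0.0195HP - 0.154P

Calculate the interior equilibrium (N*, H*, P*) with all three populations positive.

N* ≈ 157, H* ≈ 7.9, P* ≈ 12.5

From dP/dt = 0: 0.0195H* = 0.154, so H* = 7.9.
From dN/dt = 0: 0.354(1 - N*/247) = 0.0164·7.9, giving N* = 247·(1 - 0.366) = 157.
From dH/dt = 0: 0.00595·157 - 0.327 = 0.0484P*, so P* = 0.605/0.0484 = 12.5.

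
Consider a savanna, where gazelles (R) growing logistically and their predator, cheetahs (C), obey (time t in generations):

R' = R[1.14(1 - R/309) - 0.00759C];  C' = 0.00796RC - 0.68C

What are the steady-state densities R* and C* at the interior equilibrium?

R* ≈ 85.4, C* ≈ 109

From dC/dt = 0 with C > 0: 0.00796R* = 0.68, so R* = 85.4.
Substitute into dR/dt = 0: 1.14(1 - 85.4/309) = 0.00759C*.
The bracket is 0.724, giving C* = 0.825/0.00759 = 109.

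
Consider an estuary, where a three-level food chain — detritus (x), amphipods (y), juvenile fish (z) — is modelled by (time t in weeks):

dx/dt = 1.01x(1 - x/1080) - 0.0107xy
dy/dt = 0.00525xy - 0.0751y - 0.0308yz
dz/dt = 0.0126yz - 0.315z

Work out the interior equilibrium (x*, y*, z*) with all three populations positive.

x* ≈ 794, y* ≈ 25, z* ≈ 133

From dz/dt = 0: 0.0126y* = 0.315, so y* = 25.
From dx/dt = 0: 1.01(1 - x*/1080) = 0.0107·25, giving x* = 1080·(1 - 0.265) = 794.
From dy/dt = 0: 0.00525·794 - 0.0751 = 0.0308z*, so z* = 4.09/0.0308 = 133.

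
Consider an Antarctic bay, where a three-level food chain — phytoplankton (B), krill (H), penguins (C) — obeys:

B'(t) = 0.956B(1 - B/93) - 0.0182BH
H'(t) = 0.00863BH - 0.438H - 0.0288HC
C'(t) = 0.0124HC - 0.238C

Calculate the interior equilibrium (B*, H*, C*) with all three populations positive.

B* ≈ 59, H* ≈ 19.2, C* ≈ 2.48

From dC/dt = 0: 0.0124H* = 0.238, so H* = 19.2.
From dB/dt = 0: 0.956(1 - B*/93) = 0.0182·19.2, giving B* = 93·(1 - 0.365) = 59.
From dH/dt = 0: 0.00863·59 - 0.438 = 0.0288C*, so C* = 0.0713/0.0288 = 2.48.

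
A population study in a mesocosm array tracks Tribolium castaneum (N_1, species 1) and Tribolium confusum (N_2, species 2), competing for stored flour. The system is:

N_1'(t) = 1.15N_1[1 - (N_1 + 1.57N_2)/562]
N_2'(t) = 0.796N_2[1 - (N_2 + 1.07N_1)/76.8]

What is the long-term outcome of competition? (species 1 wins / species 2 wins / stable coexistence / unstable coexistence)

Compare the nullcline intercepts: K1/α12 = 562/1.57 = 358 > K2 = 76.8; K2/α21 = 76.8/1.07 = 71.8 < K1 = 562.
Since the inequalities point opposite ways, species 1 can invade but species 2 cannot.

species 1 excludes species 2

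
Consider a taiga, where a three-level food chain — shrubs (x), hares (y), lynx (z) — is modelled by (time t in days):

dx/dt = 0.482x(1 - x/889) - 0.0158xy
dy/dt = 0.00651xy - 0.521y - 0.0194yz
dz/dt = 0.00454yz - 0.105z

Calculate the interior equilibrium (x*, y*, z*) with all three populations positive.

From dz/dt = 0: 0.00454y* = 0.105, so y* = 23.1.
From dx/dt = 0: 0.482(1 - x*/889) = 0.0158·23.1, giving x* = 889·(1 - 0.758) = 215.
From dy/dt = 0: 0.00651·215 - 0.521 = 0.0194z*, so z* = 0.879/0.0194 = 45.3.

x* ≈ 215, y* ≈ 23.1, z* ≈ 45.3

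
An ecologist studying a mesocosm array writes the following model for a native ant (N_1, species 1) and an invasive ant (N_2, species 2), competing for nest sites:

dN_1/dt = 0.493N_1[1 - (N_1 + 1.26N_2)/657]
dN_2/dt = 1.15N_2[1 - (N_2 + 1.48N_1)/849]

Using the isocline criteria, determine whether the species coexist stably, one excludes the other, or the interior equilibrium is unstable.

Compare the nullcline intercepts: K1/α12 = 657/1.26 = 521 < K2 = 849; K2/α21 = 849/1.48 = 574 < K1 = 657.
Since both are reversed, neither can invade when rare; the interior point is a saddle.

unstable coexistence (outcome depends on initial conditions)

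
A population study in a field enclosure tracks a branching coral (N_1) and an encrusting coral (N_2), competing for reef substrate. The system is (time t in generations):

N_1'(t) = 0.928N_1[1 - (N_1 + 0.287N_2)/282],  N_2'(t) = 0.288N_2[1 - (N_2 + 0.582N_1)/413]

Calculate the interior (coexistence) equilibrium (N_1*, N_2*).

N_1* ≈ 196, N_2* ≈ 299

Setting both brackets to zero gives the nullclines N_1 + 0.287N_2 = 282 and 0.582N_1 + N_2 = 413.
Substituting N_2 = 413 - 0.582N_1 into the first: N_1(1 - 0.287·0.582) = 282 - 0.287·413.
So N_1* = 163/0.833 = 196, and then N_2* = 413 - 0.582·196 = 299.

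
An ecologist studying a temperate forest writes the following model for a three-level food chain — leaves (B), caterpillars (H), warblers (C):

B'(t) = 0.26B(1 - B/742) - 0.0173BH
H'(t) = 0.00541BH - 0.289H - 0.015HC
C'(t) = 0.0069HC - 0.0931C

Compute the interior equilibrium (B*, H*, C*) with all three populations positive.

B* ≈ 75.8, H* ≈ 13.5, C* ≈ 8.09

From dC/dt = 0: 0.0069H* = 0.0931, so H* = 13.5.
From dB/dt = 0: 0.26(1 - B*/742) = 0.0173·13.5, giving B* = 742·(1 - 0.898) = 75.8.
From dH/dt = 0: 0.00541·75.8 - 0.289 = 0.015C*, so C* = 0.121/0.015 = 8.09.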